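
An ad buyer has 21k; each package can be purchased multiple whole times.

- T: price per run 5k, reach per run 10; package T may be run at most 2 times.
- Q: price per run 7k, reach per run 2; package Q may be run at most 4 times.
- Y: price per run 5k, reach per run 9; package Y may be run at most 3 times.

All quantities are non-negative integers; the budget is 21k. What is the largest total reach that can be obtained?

Take 2×T and 2×Y: price 20 ≤ 21, reach 2·10 + 2·9 = 38.
T has the best ratio (10/5) and is taken to its limit of 2; remaining capacity is filled optimally with the others.

38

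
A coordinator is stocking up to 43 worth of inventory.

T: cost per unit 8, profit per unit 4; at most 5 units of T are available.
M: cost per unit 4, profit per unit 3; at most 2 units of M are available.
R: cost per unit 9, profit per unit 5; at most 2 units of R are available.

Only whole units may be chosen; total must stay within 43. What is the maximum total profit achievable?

24

Take 2×T, 2×M, and 2×R: cost 42 ≤ 43, profit 2·4 + 2·3 + 2·5 = 24.
M has the best ratio (3/4) and is taken to its limit of 2; remaining capacity is filled optimally with the others.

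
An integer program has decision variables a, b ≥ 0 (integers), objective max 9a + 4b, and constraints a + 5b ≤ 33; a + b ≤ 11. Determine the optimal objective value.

99

(a,b)=(11,0): 1·11+5·0=11≤33, 1·11+1·0=11≤11, objective 99.
(a,b)=(10,1): 1·10+5·1=15≤33, 1·10+1·1=11≤11, objective 94.
(a,b)=(10,0): 1·10+5·0=10≤33, 1·10+1·0=10≤11, objective 90.
No feasible integer point exceeds 99.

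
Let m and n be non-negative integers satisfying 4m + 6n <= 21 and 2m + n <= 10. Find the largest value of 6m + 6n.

The continuous relaxation peaks at (4.88, 0.25) with value 30.75; rounding to a feasible lattice point costs some objective.
(m,n)=(5,0): 4·5+6·0=20≤21, 2·5+1·0=10≤10, objective 30.
(m,n)=(3,1): 4·3+6·1=18≤21, 2·3+1·1=7≤10, objective 24.
(m,n)=(4,0): 4·4+6·0=16≤21, 2·4+1·0=8≤10, objective 24.
(m,n)=(3,0): 4·3+6·0=12≤21, 2·3+1·0=6≤10, objective 18.
The best lattice point is (5,0), giving 30.

30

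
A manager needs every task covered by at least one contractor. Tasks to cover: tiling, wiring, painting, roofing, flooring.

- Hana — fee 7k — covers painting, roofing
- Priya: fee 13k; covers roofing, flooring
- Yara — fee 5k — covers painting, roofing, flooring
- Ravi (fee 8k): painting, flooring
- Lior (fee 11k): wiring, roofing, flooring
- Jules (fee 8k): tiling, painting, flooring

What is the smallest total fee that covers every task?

19

This is an integer covering problem.
The greedy cost-per-new-task heuristic would pick Yara, Jules, and Lior for 24, but a cheaper cover exists.
Choose Lior and Jules: together they cover tiling, wiring, painting, roofing, flooring — every task.
Total fee: 11 + 8 = 19.
No cover costs less than 19.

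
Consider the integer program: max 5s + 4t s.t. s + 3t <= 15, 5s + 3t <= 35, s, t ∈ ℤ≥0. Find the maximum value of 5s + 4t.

37

The continuous relaxation peaks at (5, 3.33) with value 38.33; rounding to a feasible lattice point costs some objective.
(s,t)=(5,3) is feasible, giving 37.
(s,t)=(5,2) is feasible, giving 33.
(s,t)=(4,3) is feasible, giving 32.
(s,t)=(4,2) is feasible, giving 28.
Maximum is 37 at (s,t)=(5,3).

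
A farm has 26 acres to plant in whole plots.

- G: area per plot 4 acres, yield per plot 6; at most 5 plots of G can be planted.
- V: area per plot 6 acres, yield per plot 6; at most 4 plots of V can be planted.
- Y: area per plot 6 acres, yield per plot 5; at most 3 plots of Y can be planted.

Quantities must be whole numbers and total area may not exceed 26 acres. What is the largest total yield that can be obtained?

This is a bounded integer knapsack.
Take 5×G and 1×V: area 26 ≤ 26, yield 5·6 + 1·6 = 36.
G has the best ratio (6/4) and is taken to its limit of 5; remaining capacity is filled optimally with the others.

36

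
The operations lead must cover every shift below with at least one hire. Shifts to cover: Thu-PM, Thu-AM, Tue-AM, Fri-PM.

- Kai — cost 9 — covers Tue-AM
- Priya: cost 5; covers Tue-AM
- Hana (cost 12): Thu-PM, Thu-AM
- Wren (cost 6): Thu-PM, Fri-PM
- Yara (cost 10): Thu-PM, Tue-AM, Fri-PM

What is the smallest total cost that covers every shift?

The greedy cost-per-new-shift heuristic would pick Wren, Priya, and Hana for 23, but a cheaper cover exists.
Choose Hana and Yara: together they cover Thu-PM, Thu-AM, Tue-AM, Fri-PM — every shift.
Total cost: 12 + 10 = 22.
No cover costs less than 22.

22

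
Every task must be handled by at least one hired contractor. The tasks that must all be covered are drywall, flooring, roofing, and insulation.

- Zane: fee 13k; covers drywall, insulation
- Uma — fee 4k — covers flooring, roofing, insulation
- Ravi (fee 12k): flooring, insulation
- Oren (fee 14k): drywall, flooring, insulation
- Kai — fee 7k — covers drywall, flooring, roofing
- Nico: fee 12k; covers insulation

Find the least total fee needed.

11

Choose Uma and Kai: together they cover drywall, flooring, roofing, insulation — every task.
Total fee: 4 + 7 = 11.
No cover costs less than 11.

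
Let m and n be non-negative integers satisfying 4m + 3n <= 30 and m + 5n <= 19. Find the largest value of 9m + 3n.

63

(m,n)=(7,0) is feasible, giving 63.
(m,n)=(6,1) is feasible, giving 57.
(m,n)=(6,0) is feasible, giving 54.
No feasible integer point exceeds 63.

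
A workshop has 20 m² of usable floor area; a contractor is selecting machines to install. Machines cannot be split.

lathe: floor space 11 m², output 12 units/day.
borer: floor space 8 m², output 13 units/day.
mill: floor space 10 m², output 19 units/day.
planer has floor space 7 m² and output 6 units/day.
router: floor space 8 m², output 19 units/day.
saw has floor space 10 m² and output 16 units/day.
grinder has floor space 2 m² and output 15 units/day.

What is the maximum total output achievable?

This is a 0-1 knapsack instance.
router + saw + grinder: floor space 8 + 10 + 2 = 20 ≤ 20, output 19 + 16 + 15 = 50.
mill + router + grinder: floor space 10 + 8 + 2 = 20 ≤ 20, output 19 + 19 + 15 = 53.
Best is mill, router, and grinder with total output 53.

53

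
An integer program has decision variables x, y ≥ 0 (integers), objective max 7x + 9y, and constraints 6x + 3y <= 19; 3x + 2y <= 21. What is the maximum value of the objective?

54

(x,y)=(0,6): 6·0+3·6=18≤19, 3·0+2·6=12≤21, objective 54.
(x,y)=(0,5): 6·0+3·5=15≤19, 3·0+2·5=10≤21, objective 45.
No feasible integer point exceeds 54.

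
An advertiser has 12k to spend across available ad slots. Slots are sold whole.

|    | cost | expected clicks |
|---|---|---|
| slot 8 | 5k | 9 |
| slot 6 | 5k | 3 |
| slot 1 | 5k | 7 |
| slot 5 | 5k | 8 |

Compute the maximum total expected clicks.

slot 8 + slot 1: cost 5 + 5 = 10 ≤ 12, expected clicks 9 + 7 = 16.
slot 1 + slot 5: cost 5 + 5 = 10 ≤ 12, expected clicks 7 + 8 = 15.
slot 8 + slot 5: cost 5 + 5 = 10 ≤ 12, expected clicks 9 + 8 = 17.
Best is slot 8 and slot 5 with total expected clicks 17.

17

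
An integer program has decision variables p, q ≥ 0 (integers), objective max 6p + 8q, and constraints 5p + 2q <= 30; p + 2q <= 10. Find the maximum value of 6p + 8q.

Relaxing integrality, the LP optimum is 50.00 at (p,q) = (5, 2.5), which is not an integer point.
(p,q)=(4,3): 5·4+2·3=26≤30, 1·4+2·3=10≤10, objective 48.
(p,q)=(5,2): 5·5+2·2=29≤30, 1·5+2·2=9≤10, objective 46.
(p,q)=(3,3): 5·3+2·3=21≤30, 1·3+2·3=9≤10, objective 42.
No feasible integer point exceeds 48.

48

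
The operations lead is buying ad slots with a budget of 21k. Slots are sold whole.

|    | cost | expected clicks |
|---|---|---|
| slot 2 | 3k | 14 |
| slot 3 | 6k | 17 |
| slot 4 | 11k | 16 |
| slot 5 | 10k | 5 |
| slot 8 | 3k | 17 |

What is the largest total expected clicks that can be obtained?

50

Allowing fractional choices, the relaxed optimum would be about 61.1, but ad slots are indivisible.
slot 2 + slot 3 + slot 8: cost 3 + 6 + 3 = 12 ≤ 21, expected clicks 14 + 17 + 17 = 48.
slot 2 + slot 4 + slot 8: cost 3 + 11 + 3 = 17 ≤ 21, expected clicks 14 + 16 + 17 = 47.
slot 3 + slot 4 + slot 8: cost 6 + 11 + 3 = 20 ≤ 21, expected clicks 17 + 16 + 17 = 50.
Best is slot 3, slot 4, and slot 8 with total expected clicks 50.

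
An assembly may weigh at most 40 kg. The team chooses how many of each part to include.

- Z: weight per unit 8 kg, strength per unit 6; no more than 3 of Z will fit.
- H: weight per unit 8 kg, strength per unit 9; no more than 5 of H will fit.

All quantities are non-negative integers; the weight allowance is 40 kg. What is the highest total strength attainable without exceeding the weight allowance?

45

5×H: weight 40 ≤ 40, strength 5·9 = 45.
1×Z and 4×H: weight 40 ≤ 40, strength 1·6 + 4·9 = 42.
Best is 45.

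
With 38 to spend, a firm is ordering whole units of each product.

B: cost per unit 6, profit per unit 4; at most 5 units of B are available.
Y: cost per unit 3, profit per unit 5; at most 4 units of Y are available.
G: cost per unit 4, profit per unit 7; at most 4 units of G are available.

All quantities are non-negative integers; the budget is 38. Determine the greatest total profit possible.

Take 1×B, 4×Y, and 4×G: cost 34 ≤ 38, profit 1·4 + 4·5 + 4·7 = 52.
G has the best ratio (7/4) and is taken to its limit of 4; remaining capacity is filled optimally with the others.

52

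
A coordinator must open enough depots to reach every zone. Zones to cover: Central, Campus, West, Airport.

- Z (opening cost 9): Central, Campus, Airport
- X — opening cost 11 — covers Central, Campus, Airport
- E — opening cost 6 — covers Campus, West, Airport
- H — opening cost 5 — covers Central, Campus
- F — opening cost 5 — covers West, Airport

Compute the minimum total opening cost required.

This is an integer covering problem.
The greedy cost-per-new-zone heuristic would pick E and H for 11, but a cheaper cover exists.
Choose H and F: together they cover Central, Campus, West, Airport — every zone.
Total opening cost: 5 + 5 = 10.
No cover costs less than 10.

10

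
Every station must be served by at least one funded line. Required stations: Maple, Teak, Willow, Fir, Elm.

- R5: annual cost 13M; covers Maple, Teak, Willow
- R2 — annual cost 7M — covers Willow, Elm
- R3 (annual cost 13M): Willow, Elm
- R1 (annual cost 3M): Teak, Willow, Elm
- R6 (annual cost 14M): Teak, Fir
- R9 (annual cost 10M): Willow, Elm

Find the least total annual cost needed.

30

This is an integer covering problem.
Choose R5, R1, and R6: together they cover Maple, Teak, Willow, Fir, Elm — every station.
Total annual cost: 13 + 3 + 14 = 30.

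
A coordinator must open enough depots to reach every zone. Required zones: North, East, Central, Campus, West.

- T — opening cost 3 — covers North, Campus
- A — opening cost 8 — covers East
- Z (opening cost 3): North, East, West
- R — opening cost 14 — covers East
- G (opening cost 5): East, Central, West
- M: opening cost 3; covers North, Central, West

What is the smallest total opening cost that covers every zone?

The greedy cost-per-new-zone heuristic would pick Z, T, and M for 9, but a cheaper cover exists.
Choose T and G: together they cover North, East, Central, Campus, West — every zone.
Total opening cost: 3 + 5 = 8.
No cover costs less than 8.

8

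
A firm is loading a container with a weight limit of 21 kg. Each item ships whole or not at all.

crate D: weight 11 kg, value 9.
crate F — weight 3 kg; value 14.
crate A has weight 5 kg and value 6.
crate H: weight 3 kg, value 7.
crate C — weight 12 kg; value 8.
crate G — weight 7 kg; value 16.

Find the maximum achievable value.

Take crate F, crate A, crate H, and crate G: weight 3 + 5 + 3 + 7 = 18 ≤ 21, value 14 + 6 + 7 + 16 = 43.
No other feasible combination does better.

43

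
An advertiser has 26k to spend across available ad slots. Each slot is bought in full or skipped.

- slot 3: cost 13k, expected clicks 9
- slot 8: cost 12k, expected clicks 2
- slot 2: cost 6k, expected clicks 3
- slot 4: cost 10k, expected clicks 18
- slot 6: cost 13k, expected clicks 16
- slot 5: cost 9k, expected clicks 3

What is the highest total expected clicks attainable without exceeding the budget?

34

Allowing fractional choices, the relaxed optimum would be about 36.1, but ad slots are indivisible.
slot 3 + slot 6: cost 13 + 13 = 26 ≤ 26, expected clicks 9 + 16 = 25.
slot 3 + slot 4: cost 13 + 10 = 23 ≤ 26, expected clicks 9 + 18 = 27.
slot 4 + slot 6: cost 10 + 13 = 23 ≤ 26, expected clicks 18 + 16 = 34.
Best is slot 4 and slot 6 with total expected clicks 34.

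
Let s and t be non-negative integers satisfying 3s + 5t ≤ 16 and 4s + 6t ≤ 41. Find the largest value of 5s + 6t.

25

(s,t)=(5,0): 3·5+5·0=15≤16, 4·5+6·0=20≤41, objective 25.
(s,t)=(4,0): 3·4+5·0=12≤16, 4·4+6·0=16≤41, objective 20.
No feasible integer point exceeds 25.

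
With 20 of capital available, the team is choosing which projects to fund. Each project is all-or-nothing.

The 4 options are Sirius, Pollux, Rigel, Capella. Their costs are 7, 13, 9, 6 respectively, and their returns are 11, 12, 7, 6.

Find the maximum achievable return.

Sirius + Rigel: cost 7 + 9 = 16 ≤ 20, return 11 + 7 = 18.
Pollux + Capella: cost 13 + 6 = 19 ≤ 20, return 12 + 6 = 18.
Sirius + Pollux: cost 7 + 13 = 20 ≤ 20, return 11 + 12 = 23.
Best is Sirius and Pollux with total return 23.

23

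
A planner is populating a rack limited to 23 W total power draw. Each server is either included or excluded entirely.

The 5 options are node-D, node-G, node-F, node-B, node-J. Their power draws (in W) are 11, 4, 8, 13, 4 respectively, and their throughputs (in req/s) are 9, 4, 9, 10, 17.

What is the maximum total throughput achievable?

35

Take node-D, node-F, and node-J: power draw 11 + 8 + 4 = 23 ≤ 23, throughput 9 + 9 + 17 = 35.
No other feasible combination does better.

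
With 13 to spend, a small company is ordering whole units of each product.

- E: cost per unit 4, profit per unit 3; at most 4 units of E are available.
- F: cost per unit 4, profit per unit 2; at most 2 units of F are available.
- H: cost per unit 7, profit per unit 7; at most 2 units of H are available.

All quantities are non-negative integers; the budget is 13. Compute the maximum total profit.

10

1×E and 1×H: cost 11 ≤ 13, profit 1·3 + 1·7 = 10.
1×F and 1×H: cost 11 ≤ 13, profit 1·2 + 1·7 = 9.
Best is 10.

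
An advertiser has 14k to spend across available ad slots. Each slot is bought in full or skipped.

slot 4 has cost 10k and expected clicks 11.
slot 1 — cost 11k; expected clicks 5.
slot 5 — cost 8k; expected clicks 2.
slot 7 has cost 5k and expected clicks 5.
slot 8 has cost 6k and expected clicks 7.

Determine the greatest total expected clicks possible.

Take slot 7 and slot 8: cost 5 + 6 = 11 ≤ 14, expected clicks 5 + 7 = 12.
No other feasible combination does better.

12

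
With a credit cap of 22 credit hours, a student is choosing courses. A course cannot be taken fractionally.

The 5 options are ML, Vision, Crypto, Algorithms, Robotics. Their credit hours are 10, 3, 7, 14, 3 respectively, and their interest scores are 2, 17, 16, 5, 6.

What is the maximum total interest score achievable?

Vision + Crypto + Robotics: credit hours 3 + 7 + 3 = 13 ≤ 22, interest score 17 + 16 + 6 = 39.
ML + Vision + Crypto: credit hours 10 + 3 + 7 = 20 ≤ 22, interest score 2 + 17 + 16 = 35.
Best is Vision, Crypto, and Robotics with total interest score 39.

39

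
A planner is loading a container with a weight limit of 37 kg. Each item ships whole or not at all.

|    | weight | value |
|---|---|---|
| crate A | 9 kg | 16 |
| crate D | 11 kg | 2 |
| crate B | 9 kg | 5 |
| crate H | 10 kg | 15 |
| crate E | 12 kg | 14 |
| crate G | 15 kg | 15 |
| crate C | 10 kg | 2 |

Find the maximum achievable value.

46

This is an integer program with binary decision variables.
crate A + crate H + crate E: weight 9 + 10 + 12 = 31 ≤ 37, value 16 + 15 + 14 = 45.
crate A + crate H + crate G: weight 9 + 10 + 15 = 34 ≤ 37, value 16 + 15 + 15 = 46.
crate A + crate E + crate G: weight 9 + 12 + 15 = 36 ≤ 37, value 16 + 14 + 15 = 45.
Best is crate A, crate H, and crate G with total value 46.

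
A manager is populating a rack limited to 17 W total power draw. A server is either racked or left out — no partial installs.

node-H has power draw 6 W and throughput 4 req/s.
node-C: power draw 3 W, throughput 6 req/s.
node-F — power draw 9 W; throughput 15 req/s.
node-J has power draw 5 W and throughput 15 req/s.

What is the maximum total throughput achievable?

36

Treat it as a binary knapsack problem.
node-H + node-C + node-J: power draw 6 + 3 + 5 = 14 ≤ 17, throughput 4 + 6 + 15 = 25.
node-C + node-F + node-J: power draw 3 + 9 + 5 = 17 ≤ 17, throughput 6 + 15 + 15 = 36.
node-F + node-J: power draw 9 + 5 = 14 ≤ 17, throughput 15 + 15 = 30.
Best is node-C, node-F, and node-J with total throughput 36.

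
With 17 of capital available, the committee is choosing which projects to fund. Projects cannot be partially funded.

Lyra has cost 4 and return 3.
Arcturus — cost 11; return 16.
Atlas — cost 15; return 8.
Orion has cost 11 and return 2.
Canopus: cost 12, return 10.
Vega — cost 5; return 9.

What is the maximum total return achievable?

25

This is an integer program with binary decision variables.
Take Arcturus and Vega: cost 11 + 5 = 16 ≤ 17, return 16 + 9 = 25.
No other feasible combination does better.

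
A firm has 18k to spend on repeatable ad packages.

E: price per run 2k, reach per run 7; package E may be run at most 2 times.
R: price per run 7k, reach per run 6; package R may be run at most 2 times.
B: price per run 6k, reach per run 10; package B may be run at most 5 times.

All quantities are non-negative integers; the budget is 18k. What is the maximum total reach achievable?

34

This is a bounded integer knapsack.
E has the best ratio (7/2); taking only E gives at most 2×7 = 14 (stopped by the supply cap of 2).
Mixing does better — 2×E and 2×B: price 16 ≤ 18, reach 2·7 + 2·10 = 34.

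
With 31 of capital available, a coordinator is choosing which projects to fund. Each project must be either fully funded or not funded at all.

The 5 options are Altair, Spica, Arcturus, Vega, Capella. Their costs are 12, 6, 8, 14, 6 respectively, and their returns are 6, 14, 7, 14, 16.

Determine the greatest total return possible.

Treat it as a binary knapsack problem.
Take Spica, Vega, and Capella: cost 6 + 14 + 6 = 26 ≤ 31, return 14 + 14 + 16 = 44.
No other feasible combination does better.

44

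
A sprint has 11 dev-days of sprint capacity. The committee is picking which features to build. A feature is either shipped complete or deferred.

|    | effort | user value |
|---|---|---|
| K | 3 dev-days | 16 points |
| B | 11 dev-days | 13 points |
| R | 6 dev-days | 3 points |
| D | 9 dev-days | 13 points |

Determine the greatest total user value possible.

19

Allowing fractional choices, the relaxed optimum would be about 27.6, but features are indivisible.
K: effort 3 ≤ 11, user value 16.
K + R: effort 3 + 6 = 9 ≤ 11, user value 16 + 3 = 19.
D: effort 9 ≤ 11, user value 13.
Best is K and R with total user value 19.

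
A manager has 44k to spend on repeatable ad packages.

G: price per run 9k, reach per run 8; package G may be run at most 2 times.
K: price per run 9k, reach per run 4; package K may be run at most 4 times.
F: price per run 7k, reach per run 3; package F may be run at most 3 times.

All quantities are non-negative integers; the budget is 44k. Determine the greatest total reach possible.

This is a bounded integer knapsack.
G has the best ratio (8/9); taking only G gives at most 2×8 = 16 (stopped by the supply cap of 2).
Mixing does better — 2×G, 2×K, and 1×F: price 43 ≤ 44, reach 2·8 + 2·4 + 1·3 = 27.

27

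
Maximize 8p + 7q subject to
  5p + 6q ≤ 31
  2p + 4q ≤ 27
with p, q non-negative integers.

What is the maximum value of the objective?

48

(p,q)=(6,0): 5·6+6·0=30≤31, 2·6+4·0=12≤27, objective 48.
(p,q)=(5,1): 5·5+6·1=31≤31, 2·5+4·1=14≤27, objective 47.
Maximum is 48 at (p,q)=(6,0).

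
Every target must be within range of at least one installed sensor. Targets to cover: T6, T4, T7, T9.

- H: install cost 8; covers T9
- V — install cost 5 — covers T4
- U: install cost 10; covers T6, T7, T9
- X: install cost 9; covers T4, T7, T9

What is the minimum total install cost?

This is an integer covering problem.
The greedy cost-per-new-target heuristic would pick X and U for 19, but a cheaper cover exists.
Choose V and U: together they cover T6, T4, T7, T9 — every target.
Total install cost: 5 + 10 = 15.
No cover costs less than 15.

15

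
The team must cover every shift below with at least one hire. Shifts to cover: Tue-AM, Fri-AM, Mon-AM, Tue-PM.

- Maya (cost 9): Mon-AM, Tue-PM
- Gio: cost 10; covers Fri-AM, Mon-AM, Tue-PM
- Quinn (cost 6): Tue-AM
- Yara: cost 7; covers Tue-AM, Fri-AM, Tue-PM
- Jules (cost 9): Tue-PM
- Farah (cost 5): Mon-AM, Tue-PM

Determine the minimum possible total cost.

12

This is an integer covering problem.
Choose Yara and Farah: together they cover Tue-AM, Fri-AM, Mon-AM, Tue-PM — every shift.
Total cost: 7 + 5 = 12.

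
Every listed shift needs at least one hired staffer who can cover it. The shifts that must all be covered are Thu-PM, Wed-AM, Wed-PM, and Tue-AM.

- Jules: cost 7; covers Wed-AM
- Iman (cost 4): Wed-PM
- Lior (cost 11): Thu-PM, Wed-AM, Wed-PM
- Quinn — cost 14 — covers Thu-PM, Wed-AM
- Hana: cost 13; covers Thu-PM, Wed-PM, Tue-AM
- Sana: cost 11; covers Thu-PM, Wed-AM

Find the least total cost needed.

This is a weighted set-cover instance.
The greedy cost-per-new-shift heuristic would pick Lior and Hana for 24, but a cheaper cover exists.
Choose Jules and Hana: together they cover Thu-PM, Wed-AM, Wed-PM, Tue-AM — every shift.
Total cost: 7 + 13 = 20.
No cover costs less than 20.

20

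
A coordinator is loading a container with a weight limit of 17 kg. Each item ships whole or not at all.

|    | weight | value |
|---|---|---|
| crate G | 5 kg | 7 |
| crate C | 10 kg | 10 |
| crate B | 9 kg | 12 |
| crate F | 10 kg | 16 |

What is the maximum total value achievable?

23

crate G + crate C: weight 5 + 10 = 15 ≤ 17, value 7 + 10 = 17.
crate G + crate B: weight 5 + 9 = 14 ≤ 17, value 7 + 12 = 19.
crate G + crate F: weight 5 + 10 = 15 ≤ 17, value 7 + 16 = 23.
Best is crate G and crate F with total value 23.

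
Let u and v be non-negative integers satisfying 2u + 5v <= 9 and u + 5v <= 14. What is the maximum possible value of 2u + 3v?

(u,v)=(4,0): 2·4+5·0=8≤9, 1·4+5·0=4≤14, objective 8.
(u,v)=(3,0): 2·3+5·0=6≤9, 1·3+5·0=3≤14, objective 6.
The best lattice point is (4,0), giving 8.

8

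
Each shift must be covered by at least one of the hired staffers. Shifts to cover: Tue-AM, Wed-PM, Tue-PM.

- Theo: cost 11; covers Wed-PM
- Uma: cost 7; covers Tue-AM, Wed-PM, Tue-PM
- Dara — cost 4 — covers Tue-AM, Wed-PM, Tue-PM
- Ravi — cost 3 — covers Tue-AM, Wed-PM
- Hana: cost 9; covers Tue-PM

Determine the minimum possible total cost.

Dara alone covers Tue-AM, Wed-PM, Tue-PM — every shift.
Total cost: 4.
No cover costs less than 4.

4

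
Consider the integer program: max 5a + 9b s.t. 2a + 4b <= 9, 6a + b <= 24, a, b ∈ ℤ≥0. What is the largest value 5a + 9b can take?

Relaxing integrality, the LP optimum is 22.23 at (a,b) = (3.95, 0.273), which is not an integer point.
(a,b)=(4,0): 2·4+4·0=8≤9, 6·4+1·0=24≤24, objective 20.
(a,b)=(2,1): 2·2+4·1=8≤9, 6·2+1·1=13≤24, objective 19.
(a,b)=(3,0): 2·3+4·0=6≤9, 6·3+1·0=18≤24, objective 15.
The best lattice point is (4,0), giving 20.

20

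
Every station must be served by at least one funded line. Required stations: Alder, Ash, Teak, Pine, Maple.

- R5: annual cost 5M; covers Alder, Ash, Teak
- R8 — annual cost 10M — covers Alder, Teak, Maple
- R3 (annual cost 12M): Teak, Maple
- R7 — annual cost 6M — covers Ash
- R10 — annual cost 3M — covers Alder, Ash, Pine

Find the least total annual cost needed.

13

The greedy cost-per-new-station heuristic would pick R10, R5, and R8 for 18, but a cheaper cover exists.
Choose R8 and R10: together they cover Alder, Ash, Teak, Pine, Maple — every station.
Total annual cost: 10 + 3 = 13.
No cover costs less than 13.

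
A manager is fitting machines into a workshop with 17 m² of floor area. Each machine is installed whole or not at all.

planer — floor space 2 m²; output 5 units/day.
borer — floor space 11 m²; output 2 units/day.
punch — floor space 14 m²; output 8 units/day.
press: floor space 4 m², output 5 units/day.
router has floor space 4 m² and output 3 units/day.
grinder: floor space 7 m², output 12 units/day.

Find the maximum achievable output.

This is a 0-1 knapsack instance.
planer + press + router + grinder: floor space 2 + 4 + 4 + 7 = 17 ≤ 17, output 5 + 5 + 3 + 12 = 25.
planer + router + grinder: floor space 2 + 4 + 7 = 13 ≤ 17, output 5 + 3 + 12 = 20.
planer + press + grinder: floor space 2 + 4 + 7 = 13 ≤ 17, output 5 + 5 + 12 = 22.
Best is planer, press, router, and grinder with total output 25.

25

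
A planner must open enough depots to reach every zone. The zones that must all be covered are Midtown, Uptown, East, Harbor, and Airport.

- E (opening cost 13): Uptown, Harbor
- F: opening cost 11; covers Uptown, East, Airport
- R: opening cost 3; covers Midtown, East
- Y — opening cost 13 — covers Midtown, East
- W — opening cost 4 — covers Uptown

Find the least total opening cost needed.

27

The greedy cost-per-new-zone heuristic would pick R, W, F, and E for 31, but a cheaper cover exists.
Choose E, F, and R: together they cover Midtown, Uptown, East, Harbor, Airport — every zone.
Total opening cost: 13 + 11 + 3 = 27.
No cover costs less than 27.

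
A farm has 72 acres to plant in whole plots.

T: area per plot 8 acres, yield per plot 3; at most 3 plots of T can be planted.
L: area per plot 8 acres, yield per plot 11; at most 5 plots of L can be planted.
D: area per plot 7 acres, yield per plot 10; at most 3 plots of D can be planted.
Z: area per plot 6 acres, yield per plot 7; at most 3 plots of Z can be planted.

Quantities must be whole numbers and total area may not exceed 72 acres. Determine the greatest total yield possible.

4×L, 3×D, and 3×Z: area 71 ≤ 72, yield 4·11 + 3·10 + 3·7 = 95.
5×L, 2×D, and 3×Z: area 72 ≤ 72, yield 5·11 + 2·10 + 3·7 = 96.
Best is 96.

96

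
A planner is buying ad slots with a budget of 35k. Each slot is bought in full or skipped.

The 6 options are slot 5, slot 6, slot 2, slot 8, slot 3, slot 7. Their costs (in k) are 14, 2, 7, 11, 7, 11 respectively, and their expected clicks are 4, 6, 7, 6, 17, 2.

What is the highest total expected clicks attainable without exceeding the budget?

Take slot 6, slot 2, slot 8, and slot 3: cost 2 + 7 + 11 + 7 = 27 ≤ 35, expected clicks 6 + 7 + 6 + 17 = 36.
No other feasible combination does better.

36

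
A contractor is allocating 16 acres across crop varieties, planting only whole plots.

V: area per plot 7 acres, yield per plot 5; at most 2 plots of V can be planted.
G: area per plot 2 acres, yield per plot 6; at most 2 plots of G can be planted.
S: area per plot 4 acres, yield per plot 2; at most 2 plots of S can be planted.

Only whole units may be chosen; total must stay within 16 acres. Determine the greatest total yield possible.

19

This is a bounded integer knapsack.
G has the best ratio (6/2); taking only G gives at most 2×6 = 12 (stopped by the supply cap of 2).
Mixing does better — 1×V, 2×G, and 1×S: area 15 ≤ 16, yield 1·5 + 2·6 + 1·2 = 19.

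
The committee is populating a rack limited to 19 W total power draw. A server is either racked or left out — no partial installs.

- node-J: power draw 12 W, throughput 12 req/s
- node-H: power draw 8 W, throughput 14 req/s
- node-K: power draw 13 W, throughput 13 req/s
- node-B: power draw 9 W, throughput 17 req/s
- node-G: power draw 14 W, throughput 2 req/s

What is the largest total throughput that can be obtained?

Allowing fractional choices, the relaxed optimum would be about 33.0, but servers are indivisible.
node-H + node-B: power draw 8 + 9 = 17 ≤ 19, throughput 14 + 17 = 31.
node-B: power draw 9 ≤ 19, throughput 17.
Best is node-H and node-B with total throughput 31.

31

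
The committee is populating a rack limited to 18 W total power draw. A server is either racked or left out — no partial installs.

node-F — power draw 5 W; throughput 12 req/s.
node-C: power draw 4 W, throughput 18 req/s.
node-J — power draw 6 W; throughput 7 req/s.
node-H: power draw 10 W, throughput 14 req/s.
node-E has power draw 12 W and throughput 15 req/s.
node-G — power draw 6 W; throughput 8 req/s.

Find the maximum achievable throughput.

Take node-F, node-C, and node-G: power draw 5 + 4 + 6 = 15 ≤ 18, throughput 12 + 18 + 8 = 38.
No other feasible combination does better.

38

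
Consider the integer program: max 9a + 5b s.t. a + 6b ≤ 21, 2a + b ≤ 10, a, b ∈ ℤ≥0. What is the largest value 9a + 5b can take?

46

(a,b)=(4,2) is feasible, giving 46.
(a,b)=(3,3) is feasible, giving 42.
(a,b)=(4,1) is feasible, giving 41.
The best lattice point is (4,2), giving 46.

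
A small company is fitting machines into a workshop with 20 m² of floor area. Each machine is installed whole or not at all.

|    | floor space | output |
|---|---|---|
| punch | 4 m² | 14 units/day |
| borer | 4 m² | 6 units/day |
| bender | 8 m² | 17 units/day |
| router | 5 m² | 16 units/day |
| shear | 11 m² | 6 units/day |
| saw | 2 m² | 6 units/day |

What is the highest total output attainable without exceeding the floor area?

53

Allowing fractional choices, the relaxed optimum would be about 54.5, but machines are indivisible.
punch + bender + router + saw: floor space 4 + 8 + 5 + 2 = 19 ≤ 20, output 14 + 17 + 16 + 6 = 53.
punch + bender + router: floor space 4 + 8 + 5 = 17 ≤ 20, output 14 + 17 + 16 = 47.
borer + bender + router + saw: floor space 4 + 8 + 5 + 2 = 19 ≤ 20, output 6 + 17 + 16 + 6 = 45.
Best is punch, bender, router, and saw with total output 53.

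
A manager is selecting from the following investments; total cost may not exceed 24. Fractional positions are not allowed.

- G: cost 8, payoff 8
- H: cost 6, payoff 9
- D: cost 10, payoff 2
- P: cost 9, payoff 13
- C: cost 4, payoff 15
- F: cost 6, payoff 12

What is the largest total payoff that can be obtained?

44

G + H + C + F: cost 8 + 6 + 4 + 6 = 24 ≤ 24, payoff 8 + 9 + 15 + 12 = 44.
H + P + C: cost 6 + 9 + 4 = 19 ≤ 24, payoff 9 + 13 + 15 = 37.
P + C + F: cost 9 + 4 + 6 = 19 ≤ 24, payoff 13 + 15 + 12 = 40.
Best is G, H, C, and F with total payoff 44.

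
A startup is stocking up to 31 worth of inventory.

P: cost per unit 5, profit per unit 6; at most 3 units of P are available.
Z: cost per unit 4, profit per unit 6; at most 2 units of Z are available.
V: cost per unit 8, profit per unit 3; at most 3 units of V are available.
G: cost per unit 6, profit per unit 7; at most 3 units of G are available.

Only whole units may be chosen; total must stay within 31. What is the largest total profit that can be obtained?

39

Take 1×P, 2×Z, and 3×G: cost 31 ≤ 31, profit 1·6 + 2·6 + 3·7 = 39.
Z has the best ratio (6/4) and is taken to its limit of 2; remaining capacity is filled optimally with the others.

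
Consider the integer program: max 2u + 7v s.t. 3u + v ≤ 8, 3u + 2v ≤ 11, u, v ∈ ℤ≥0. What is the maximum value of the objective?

35

(u,v)=(0,5): 3·0+1·5=5≤8, 3·0+2·5=10≤11, objective 35.
(u,v)=(1,4): 3·1+1·4=7≤8, 3·1+2·4=11≤11, objective 30.
(u,v)=(0,4): 3·0+1·4=4≤8, 3·0+2·4=8≤11, objective 28.
The best lattice point is (0,5), giving 35.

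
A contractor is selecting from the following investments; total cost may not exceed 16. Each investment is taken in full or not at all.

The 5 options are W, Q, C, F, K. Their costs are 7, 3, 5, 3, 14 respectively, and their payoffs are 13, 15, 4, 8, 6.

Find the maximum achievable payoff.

This is a 0-1 knapsack instance.
Take W, Q, and F: cost 7 + 3 + 3 = 13 ≤ 16, payoff 13 + 15 + 8 = 36.
No other feasible combination does better.

36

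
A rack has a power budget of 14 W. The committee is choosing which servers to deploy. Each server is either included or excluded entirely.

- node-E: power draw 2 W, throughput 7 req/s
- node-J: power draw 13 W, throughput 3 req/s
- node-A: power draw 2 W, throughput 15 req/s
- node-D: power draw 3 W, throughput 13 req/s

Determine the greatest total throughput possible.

Take node-E, node-A, and node-D: power draw 2 + 2 + 3 = 7 ≤ 14, throughput 7 + 15 + 13 = 35.
No other feasible combination does better.

35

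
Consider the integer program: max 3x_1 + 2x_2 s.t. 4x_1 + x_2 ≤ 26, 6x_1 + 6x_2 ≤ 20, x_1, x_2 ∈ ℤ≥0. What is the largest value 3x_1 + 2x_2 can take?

(x_1,x_2)=(3,0): 4·3+1·0=12≤26, 6·3+6·0=18≤20, objective 9.
(x_1,x_2)=(2,1): 4·2+1·1=9≤26, 6·2+6·1=18≤20, objective 8.
(x_1,x_2)=(2,0): 4·2+1·0=8≤26, 6·2+6·0=12≤20, objective 6.
The best lattice point is (3,0), giving 9.

9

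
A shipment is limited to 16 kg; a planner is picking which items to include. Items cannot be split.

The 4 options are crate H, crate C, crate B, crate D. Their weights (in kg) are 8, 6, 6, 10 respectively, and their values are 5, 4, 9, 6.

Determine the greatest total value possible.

This is an integer program with binary decision variables.
Allowing fractional choices, the relaxed optimum would be about 15.5, but items are indivisible.
crate H + crate B: weight 8 + 6 = 14 ≤ 16, value 5 + 9 = 14.
crate B + crate D: weight 6 + 10 = 16 ≤ 16, value 9 + 6 = 15.
Best is crate B and crate D with total value 15.

15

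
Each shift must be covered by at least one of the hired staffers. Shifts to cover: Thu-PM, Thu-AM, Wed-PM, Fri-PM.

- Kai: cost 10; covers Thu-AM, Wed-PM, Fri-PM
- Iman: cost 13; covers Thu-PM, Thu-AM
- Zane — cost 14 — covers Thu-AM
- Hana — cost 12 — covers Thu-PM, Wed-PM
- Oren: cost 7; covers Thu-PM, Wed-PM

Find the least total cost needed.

Choose Kai and Oren: together they cover Thu-PM, Thu-AM, Wed-PM, Fri-PM — every shift.
Total cost: 10 + 7 = 17.
No cover costs less than 17.

17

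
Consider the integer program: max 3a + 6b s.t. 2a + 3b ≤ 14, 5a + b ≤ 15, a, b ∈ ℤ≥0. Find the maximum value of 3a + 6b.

27

Relaxing integrality, the LP optimum is 28.00 at (a,b) = (0, 4.67), which is not an integer point.
(a,b)=(1,4): 2·1+3·4=14≤14, 5·1+1·4=9≤15, objective 27.
(a,b)=(0,4): 2·0+3·4=12≤14, 5·0+1·4=4≤15, objective 24.
(a,b)=(2,3): 2·2+3·3=13≤14, 5·2+1·3=13≤15, objective 24.
No feasible integer point exceeds 27.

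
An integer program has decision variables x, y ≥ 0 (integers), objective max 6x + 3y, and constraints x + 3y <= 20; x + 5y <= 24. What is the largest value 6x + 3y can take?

(x,y)=(20,0): 1·20+3·0=20≤20, 1·20+5·0=20≤24, objective 120.
(x,y)=(19,0): 1·19+3·0=19≤20, 1·19+5·0=19≤24, objective 114.
Maximum is 120 at (x,y)=(20,0).

120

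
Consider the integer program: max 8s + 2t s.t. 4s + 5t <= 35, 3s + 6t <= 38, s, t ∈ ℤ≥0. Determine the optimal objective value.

(s,t)=(8,0): 4·8+5·0=32≤35, 3·8+6·0=24≤38, objective 64.
(s,t)=(7,1): 4·7+5·1=33≤35, 3·7+6·1=27≤38, objective 58.
(s,t)=(7,0): 4·7+5·0=28≤35, 3·7+6·0=21≤38, objective 56.
The best lattice point is (8,0), giving 64.

64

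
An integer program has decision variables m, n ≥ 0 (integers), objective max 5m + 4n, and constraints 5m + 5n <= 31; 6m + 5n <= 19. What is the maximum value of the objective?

Relaxing integrality, the LP optimum is 15.83 at (m,n) = (3.17, 0), which is not an integer point.
(m,n)=(3,0): 5·3+5·0=15≤31, 6·3+5·0=18≤19, objective 15.
(m,n)=(2,1): 5·2+5·1=15≤31, 6·2+5·1=17≤19, objective 14.
Maximum is 15 at (m,n)=(3,0).

15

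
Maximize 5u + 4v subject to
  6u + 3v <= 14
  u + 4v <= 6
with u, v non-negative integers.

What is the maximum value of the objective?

The continuous relaxation peaks at (1.81, 1.05) with value 13.24; rounding to a feasible lattice point costs some objective.
(u,v)=(2,0): 6·2+3·0=12≤14, 1·2+4·0=2≤6, objective 10.
(u,v)=(1,1): 6·1+3·1=9≤14, 1·1+4·1=5≤6, objective 9.
(u,v)=(1,0): 6·1+3·0=6≤14, 1·1+4·0=1≤6, objective 5.
Maximum is 10 at (u,v)=(2,0).

10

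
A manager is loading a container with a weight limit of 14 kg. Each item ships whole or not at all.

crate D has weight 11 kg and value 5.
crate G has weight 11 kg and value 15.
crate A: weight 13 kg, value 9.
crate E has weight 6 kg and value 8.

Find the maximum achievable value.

15

crate E: weight 6 ≤ 14, value 8.
crate G: weight 11 ≤ 14, value 15.
crate A: weight 13 ≤ 14, value 9.
Best is crate G with total value 15.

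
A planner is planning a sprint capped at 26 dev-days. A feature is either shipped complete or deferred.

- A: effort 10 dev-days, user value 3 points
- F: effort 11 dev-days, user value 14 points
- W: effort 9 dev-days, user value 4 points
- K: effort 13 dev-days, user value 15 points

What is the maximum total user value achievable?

Take F and K: effort 11 + 13 = 24 ≤ 26, user value 14 + 15 = 29.
No other feasible combination does better.

29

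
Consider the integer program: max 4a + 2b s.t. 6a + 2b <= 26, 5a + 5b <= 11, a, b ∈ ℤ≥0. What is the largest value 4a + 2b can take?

Relaxing integrality, the LP optimum is 8.80 at (a,b) = (2.2, 0), which is not an integer point.
(a,b)=(2,0): 6·2+2·0=12≤26, 5·2+5·0=10≤11, objective 8.
(a,b)=(1,1): 6·1+2·1=8≤26, 5·1+5·1=10≤11, objective 6.
(a,b)=(1,0): 6·1+2·0=6≤26, 5·1+5·0=5≤11, objective 4.
Maximum is 8 at (a,b)=(2,0).

8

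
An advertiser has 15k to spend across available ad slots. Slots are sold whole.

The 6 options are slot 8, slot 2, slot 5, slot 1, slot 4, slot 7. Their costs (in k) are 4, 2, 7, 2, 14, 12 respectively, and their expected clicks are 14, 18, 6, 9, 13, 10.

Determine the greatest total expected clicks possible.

47

This is a 0-1 knapsack instance.
Allowing fractional choices, the relaxed optimum would be about 47.5, but ad slots are indivisible.
slot 8 + slot 2 + slot 5: cost 4 + 2 + 7 = 13 ≤ 15, expected clicks 14 + 18 + 6 = 38.
slot 8 + slot 2 + slot 5 + slot 1: cost 4 + 2 + 7 + 2 = 15 ≤ 15, expected clicks 14 + 18 + 6 + 9 = 47.
slot 8 + slot 2 + slot 1: cost 4 + 2 + 2 = 8 ≤ 15, expected clicks 14 + 18 + 9 = 41.
Best is slot 8, slot 2, slot 5, and slot 1 with total expected clicks 47.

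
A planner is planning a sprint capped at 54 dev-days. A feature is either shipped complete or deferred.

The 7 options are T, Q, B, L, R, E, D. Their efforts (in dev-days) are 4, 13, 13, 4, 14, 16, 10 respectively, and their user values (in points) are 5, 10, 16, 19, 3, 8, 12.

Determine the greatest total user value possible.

62

Allowing fractional choices, the relaxed optimum would be about 67.0, but features are indivisible.
T + Q + B + L + D: effort 4 + 13 + 13 + 4 + 10 = 44 ≤ 54, user value 5 + 10 + 16 + 19 + 12 = 62.
T + B + L + E + D: effort 4 + 13 + 4 + 16 + 10 = 47 ≤ 54, user value 5 + 16 + 19 + 8 + 12 = 60.
Best is T, Q, B, L, and D with total user value 62.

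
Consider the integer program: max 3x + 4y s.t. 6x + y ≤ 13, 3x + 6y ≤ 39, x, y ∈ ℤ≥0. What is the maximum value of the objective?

27

Relaxing integrality, the LP optimum is 27.18 at (x,y) = (1.18, 5.91), which is not an integer point.
(x,y)=(1,6): 6·1+1·6=12≤13, 3·1+6·6=39≤39, objective 27.
(x,y)=(0,6): 6·0+1·6=6≤13, 3·0+6·6=36≤39, objective 24.
Maximum is 27 at (x,y)=(1,6).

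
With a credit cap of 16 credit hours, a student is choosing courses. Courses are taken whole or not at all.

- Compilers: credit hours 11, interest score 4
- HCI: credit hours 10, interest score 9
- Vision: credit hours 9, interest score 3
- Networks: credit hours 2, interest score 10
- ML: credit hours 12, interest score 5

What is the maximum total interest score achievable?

Allowing fractional choices, the relaxed optimum would be about 20.7, but courses are indivisible.
Networks + ML: credit hours 2 + 12 = 14 ≤ 16, interest score 10 + 5 = 15.
Compilers + Networks: credit hours 11 + 2 = 13 ≤ 16, interest score 4 + 10 = 14.
HCI + Networks: credit hours 10 + 2 = 12 ≤ 16, interest score 9 + 10 = 19.
Best is HCI and Networks with total interest score 19.

19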